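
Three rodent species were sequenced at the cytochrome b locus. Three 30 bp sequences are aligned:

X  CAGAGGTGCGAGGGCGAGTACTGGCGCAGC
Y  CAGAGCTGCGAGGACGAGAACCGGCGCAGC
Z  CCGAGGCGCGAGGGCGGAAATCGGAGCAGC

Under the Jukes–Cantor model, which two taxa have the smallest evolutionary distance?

X–Y: 4/30 differ, p = 0.133, d = 0.147.
X–Z: 8/30 differ, p = 0.267, d = 0.330.
Y–Z: 8/30 differ, p = 0.267, d = 0.330.
The smallest distance is between X and Y.

X and Y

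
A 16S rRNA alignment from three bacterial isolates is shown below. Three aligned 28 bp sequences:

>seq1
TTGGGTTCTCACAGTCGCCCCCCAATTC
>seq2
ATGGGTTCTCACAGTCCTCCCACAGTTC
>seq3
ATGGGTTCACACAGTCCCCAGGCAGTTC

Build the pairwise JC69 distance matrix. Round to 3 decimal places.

seq1–seq2: 5/28 sites differ → p ≈ 0.178571, d = −0.75 ln(1 − 0.238095) = 0.203950 ≈ 0.204.
seq1–seq3: 7/28 sites differ → p = 0.25, d = −0.75 ln(1 − 0.333333) = 0.304098 ≈ 0.304.
seq2–seq3: 5/28 sites differ → p ≈ 0.178571, d = −0.75 ln(1 − 0.238095) = 0.203950 ≈ 0.204.

d(seq1,seq2) = 0.204, d(seq1,seq3) = 0.304, d(seq2,seq3) = 0.204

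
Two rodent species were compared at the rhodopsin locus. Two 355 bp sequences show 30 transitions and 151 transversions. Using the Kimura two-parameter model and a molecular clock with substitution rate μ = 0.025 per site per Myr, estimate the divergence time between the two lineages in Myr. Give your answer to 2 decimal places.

18.53

P = 30/355 ≈ 0.084507 and Q = 151/355 ≈ 0.425352.
Under the Kimura two-parameter model, d = −½ ln(1 − 2P − Q) − ¼ ln(1 − 2Q).
1 − 2P − Q = 0.405634, giving −½ ln(0.405634) = 0.451152.
1 − 2Q = 0.149296, giving −¼ ln(0.149296) = 0.475456.
d = 0.451152 + 0.475456 = 0.926608.
Under a molecular clock d = 2μt, so t = d/(2μ) = 0.926608 / (2 × 0.025) = 18.53 Myr.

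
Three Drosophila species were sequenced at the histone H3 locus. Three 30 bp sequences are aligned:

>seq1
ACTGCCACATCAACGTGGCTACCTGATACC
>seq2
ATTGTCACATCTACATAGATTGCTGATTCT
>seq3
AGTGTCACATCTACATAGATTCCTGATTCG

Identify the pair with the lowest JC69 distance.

seq1–seq2: 10/30 differ, p = 0.333, d = 0.441.
seq1–seq3: 9/30 differ, p = 0.300, d = 0.383.
seq2–seq3: 3/30 differ, p = 0.100, d = 0.107.
The smallest distance is between seq2 and seq3.

seq2 and seq3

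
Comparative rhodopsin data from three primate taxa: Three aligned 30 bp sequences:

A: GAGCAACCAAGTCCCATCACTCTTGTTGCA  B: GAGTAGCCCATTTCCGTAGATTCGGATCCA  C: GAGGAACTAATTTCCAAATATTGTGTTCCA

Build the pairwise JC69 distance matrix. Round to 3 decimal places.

A–B: 14/30 sites differ → p ≈ 0.466667, d = −0.75 ln(1 − 0.622223) = 0.730088 ≈ 0.730.
A–C: 11/30 sites differ → p ≈ 0.366667, d = −0.75 ln(1 − 0.488889) = 0.503376 ≈ 0.503.
B–C: 10/30 sites differ → p ≈ 0.333333, d = −0.75 ln(1 − 0.444444) = 0.440839 ≈ 0.441.

d(A,B) = 0.730, d(A,C) = 0.503, d(B,C) = 0.441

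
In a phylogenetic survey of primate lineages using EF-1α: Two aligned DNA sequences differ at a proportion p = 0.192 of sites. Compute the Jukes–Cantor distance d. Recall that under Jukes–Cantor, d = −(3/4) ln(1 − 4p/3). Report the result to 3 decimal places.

0.222

d = −(3/4) ln(1 − 4p/3) = −0.75 ln(1 − 0.256) = −0.75 ln(0.744)
  = −0.75 × (-0.295714) = 0.221786 substitutions/site.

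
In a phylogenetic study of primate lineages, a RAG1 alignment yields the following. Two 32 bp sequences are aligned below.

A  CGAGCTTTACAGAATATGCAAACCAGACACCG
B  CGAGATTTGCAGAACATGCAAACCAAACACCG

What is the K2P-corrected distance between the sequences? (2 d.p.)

0.14

Of 32 sites, 3 differences are transitions and 1 are transversions, so P = 3/32 = 0.09375 and Q = 1/32 = 0.03125.
Under the Kimura two-parameter model, d = −½ ln(1 − 2P − Q) − ¼ ln(1 − 2Q).
1 − 2P − Q = 0.78125, giving −½ ln(0.78125) = 0.123430.
1 − 2Q = 0.9375, giving −¼ ln(0.9375) = 0.016135.
d = 0.123430 + 0.016135 = 0.139565.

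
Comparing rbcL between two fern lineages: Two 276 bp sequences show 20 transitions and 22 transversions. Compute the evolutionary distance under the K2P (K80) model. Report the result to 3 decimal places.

0.171

P = 20/276 ≈ 0.072464 and Q = 22/276 ≈ 0.07971.
Under the Kimura two-parameter model, d = −½ ln(1 − 2P − Q) − ¼ ln(1 − 2Q).
1 − 2P − Q = 0.775362, giving −½ ln(0.775362) = 0.127213.
1 − 2Q = 0.84058, giving −¼ ln(0.84058) = 0.043416.
d = 0.127213 + 0.043416 = 0.170629.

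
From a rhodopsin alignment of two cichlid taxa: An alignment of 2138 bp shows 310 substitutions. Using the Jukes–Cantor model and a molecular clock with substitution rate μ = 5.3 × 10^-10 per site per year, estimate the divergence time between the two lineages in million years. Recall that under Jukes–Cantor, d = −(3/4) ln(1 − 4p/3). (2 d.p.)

152.01

p = 310/2138 ≈ 0.144995.
d = −(3/4) ln(1 − 4p/3) = −0.75 ln(1 − 0.193327) = −0.75 ln(0.806673)
  = −0.75 × (-0.214837) = 0.161128 substitutions/site.
Under a molecular clock d = 2μt, so t = d/(2μ) = 0.161128 / (2 × 5.3 × 10^-10) = 152.01 million years.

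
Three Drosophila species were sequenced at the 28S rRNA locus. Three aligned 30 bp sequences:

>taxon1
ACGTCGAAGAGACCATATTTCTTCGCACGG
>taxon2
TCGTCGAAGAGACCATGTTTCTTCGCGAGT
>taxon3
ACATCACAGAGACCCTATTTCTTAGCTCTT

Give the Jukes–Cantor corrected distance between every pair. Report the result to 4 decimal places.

taxon1–taxon2: 5/30 sites differ → p ≈ 0.166667, d = −0.75 ln(1 − 0.222223) = 0.188487 ≈ 0.1885.
taxon1–taxon3: 8/30 sites differ → p ≈ 0.266667, d = −0.75 ln(1 − 0.355556) = 0.329526 ≈ 0.3295.
taxon2–taxon3: 10/30 sites differ → p ≈ 0.333333, d = −0.75 ln(1 − 0.444444) = 0.440839 ≈ 0.4408.

d(taxon1,taxon2) = 0.1885, d(taxon1,taxon3) = 0.3295, d(taxon2,taxon3) = 0.4408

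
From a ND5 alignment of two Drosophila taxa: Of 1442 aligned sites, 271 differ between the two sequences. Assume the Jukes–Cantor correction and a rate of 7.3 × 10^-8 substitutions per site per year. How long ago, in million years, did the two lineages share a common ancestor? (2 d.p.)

1.48

p = 271/1442 ≈ 0.187933.
d = −(3/4) ln(1 − 4p/3) = −0.75 ln(1 − 0.250577) = −0.75 ln(0.749423)
  = −0.75 × (-0.288452) = 0.216339 substitutions/site.
Under a molecular clock d = 2μt, so t = d/(2μ) = 0.216339 / (2 × 7.3 × 10^-8) = 1.48 million years.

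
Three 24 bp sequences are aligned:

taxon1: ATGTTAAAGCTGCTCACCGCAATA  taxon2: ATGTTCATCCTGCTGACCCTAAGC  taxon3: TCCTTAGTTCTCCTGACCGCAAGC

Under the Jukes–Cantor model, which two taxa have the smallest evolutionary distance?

taxon1 and taxon2

taxon1–taxon2: 8/24 differ, p = 0.333, d = 0.441.
taxon1–taxon3: 10/24 differ, p = 0.417, d = 0.608.
taxon2–taxon3: 9/24 differ, p = 0.375, d = 0.520.
The smallest distance is between taxon1 and taxon2.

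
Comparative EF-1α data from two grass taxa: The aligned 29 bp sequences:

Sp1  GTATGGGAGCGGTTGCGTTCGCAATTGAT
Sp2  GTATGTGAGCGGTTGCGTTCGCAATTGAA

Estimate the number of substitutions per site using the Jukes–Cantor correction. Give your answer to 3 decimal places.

0.072

The sequences differ at 2 of 29 sites (6, 29), so p = 2/29 ≈ 0.068966.
d = −(3/4) ln(1 − 4p/3) = −0.75 ln(1 − 0.091955) = −0.75 ln(0.908045)
  = −0.75 × (-0.096461) = 0.072346 substitutions/site.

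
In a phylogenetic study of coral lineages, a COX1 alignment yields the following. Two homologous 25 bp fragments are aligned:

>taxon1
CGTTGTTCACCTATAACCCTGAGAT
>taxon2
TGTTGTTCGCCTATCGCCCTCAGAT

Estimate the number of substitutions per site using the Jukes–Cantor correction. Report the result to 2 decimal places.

0.23

The sequences differ at 5 of 25 sites (1, 9, 15, 16, 21), so p = 5/25 = 0.2.
d = −(3/4) ln(1 − 4p/3) = −0.75 ln(1 − 0.266667) = −0.75 ln(0.733333)
  = −0.75 × (-0.310155) = 0.232616 substitutions/site.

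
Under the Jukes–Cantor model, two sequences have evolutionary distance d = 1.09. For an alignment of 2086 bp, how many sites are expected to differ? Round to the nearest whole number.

Invert JC69: p = (3/4)(1 − e^(−4d/3)) = 0.75 × (1 − e^(-1.453333)) = 0.75 × (1 − 0.233790) = 0.574658.
Expected differing sites = pL ≈ 0.574658 × 2086 = 1198.736588 ≈ 1199.

1199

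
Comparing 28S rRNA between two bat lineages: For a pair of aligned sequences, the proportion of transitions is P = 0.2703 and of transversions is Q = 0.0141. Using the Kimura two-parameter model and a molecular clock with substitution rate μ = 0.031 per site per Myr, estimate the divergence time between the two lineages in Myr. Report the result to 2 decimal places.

6.64

Under the Kimura two-parameter model, d = −½ ln(1 − 2P − Q) − ¼ ln(1 − 2Q).
1 − 2P − Q = 0.4453, giving −½ ln(0.4453) = 0.404504.
1 − 2Q = 0.9718, giving −¼ ln(0.9718) = 0.007151.
d = 0.404504 + 0.007151 = 0.411655.
Under a molecular clock d = 2μt, so t = d/(2μ) = 0.411655 / (2 × 0.031) = 6.64 Myr.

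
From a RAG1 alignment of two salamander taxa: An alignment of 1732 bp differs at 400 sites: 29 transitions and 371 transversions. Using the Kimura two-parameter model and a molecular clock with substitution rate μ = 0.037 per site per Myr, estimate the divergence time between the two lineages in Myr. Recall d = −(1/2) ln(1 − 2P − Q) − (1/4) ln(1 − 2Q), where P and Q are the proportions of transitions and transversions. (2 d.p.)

P = 29/1732 ≈ 0.016744 and Q = 371/1732 ≈ 0.214203.
Under the Kimura two-parameter model, d = −½ ln(1 − 2P − Q) − ¼ ln(1 − 2Q).
1 − 2P − Q = 0.752309, giving −½ ln(0.752309) = 0.142304.
1 − 2Q = 0.571594, giving −¼ ln(0.571594) = 0.139832.
d = 0.142304 + 0.139832 = 0.282136.
Under a molecular clock d = 2μt, so t = d/(2μ) = 0.282136 / (2 × 0.037) = 3.81 Myr.

3.81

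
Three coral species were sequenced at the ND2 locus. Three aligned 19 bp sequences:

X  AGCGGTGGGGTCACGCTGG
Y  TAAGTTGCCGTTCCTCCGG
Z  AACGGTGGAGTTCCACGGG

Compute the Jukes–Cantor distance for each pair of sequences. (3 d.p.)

X–Y: 10/19 sites differ → p ≈ 0.526316, d = −0.75 ln(1 − 0.701755) = 0.907380 ≈ 0.907.
X–Z: 6/19 sites differ → p ≈ 0.315789, d = −0.75 ln(1 − 0.421052) = 0.409907 ≈ 0.410.
Y–Z: 7/19 sites differ → p ≈ 0.368421, d = −0.75 ln(1 − 0.491228) = 0.506816 ≈ 0.507.

d(X,Y) = 0.907, d(X,Z) = 0.410, d(Y,Z) = 0.507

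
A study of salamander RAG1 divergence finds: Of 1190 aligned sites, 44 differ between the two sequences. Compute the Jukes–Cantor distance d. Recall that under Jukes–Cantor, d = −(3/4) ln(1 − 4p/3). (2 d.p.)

p = 44/1190 ≈ 0.036975.
d = −(3/4) ln(1 − 4p/3) = −0.75 ln(1 − 0.0493) = −0.75 ln(0.9507)
  = −0.75 × (-0.050557) = 0.037918 substitutions/site.

0.04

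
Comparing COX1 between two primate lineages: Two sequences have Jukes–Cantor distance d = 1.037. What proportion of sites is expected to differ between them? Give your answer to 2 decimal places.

0.56

p = (3/4)(1 − e^(−4d/3)) = 0.75 × (1 − e^(-1.382667)) = 0.75 × (1 − 0.250908) = 0.561819.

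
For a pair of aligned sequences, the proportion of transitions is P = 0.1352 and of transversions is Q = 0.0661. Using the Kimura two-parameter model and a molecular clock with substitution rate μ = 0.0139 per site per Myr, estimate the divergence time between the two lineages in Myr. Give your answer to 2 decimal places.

8.65

Under the Kimura two-parameter model, d = −½ ln(1 − 2P − Q) − ¼ ln(1 − 2Q).
1 − 2P − Q = 0.6635, giving −½ ln(0.6635) = 0.205113.
1 − 2Q = 0.8678, giving −¼ ln(0.8678) = 0.035449.
d = 0.205113 + 0.035449 = 0.240562.
Under a molecular clock d = 2μt, so t = d/(2μ) = 0.240562 / (2 × 0.0139) = 8.65 Myr.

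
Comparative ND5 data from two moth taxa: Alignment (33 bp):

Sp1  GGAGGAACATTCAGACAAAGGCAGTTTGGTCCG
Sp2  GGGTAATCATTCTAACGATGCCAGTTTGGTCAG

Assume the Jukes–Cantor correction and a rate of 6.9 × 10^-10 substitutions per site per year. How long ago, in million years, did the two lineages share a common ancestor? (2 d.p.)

The sequences differ at 10 of 33 sites (3, 4, 5, 7, 13, 14, 17, 19, 21, 32), so p = 10/33 ≈ 0.30303.
d = −(3/4) ln(1 − 4p/3) = −0.75 ln(1 − 0.40404) = −0.75 ln(0.59596)
  = −0.75 × (-0.517582) = 0.388187 substitutions/site.
Under a molecular clock d = 2μt, so t = d/(2μ) = 0.388187 / (2 × 6.9 × 10^-10) = 281.29 million years.

281.29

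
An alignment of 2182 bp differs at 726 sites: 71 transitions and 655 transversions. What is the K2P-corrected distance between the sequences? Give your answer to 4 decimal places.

0.4566

P = 71/2182 ≈ 0.032539 and Q = 655/2182 ≈ 0.300183.
Under the Kimura two-parameter model, d = −½ ln(1 − 2P − Q) − ¼ ln(1 − 2Q).
1 − 2P − Q = 0.634739, giving −½ ln(0.634739) = 0.227271.
1 − 2Q = 0.399634, giving −¼ ln(0.399634) = 0.229302.
d = 0.227271 + 0.229302 = 0.456573.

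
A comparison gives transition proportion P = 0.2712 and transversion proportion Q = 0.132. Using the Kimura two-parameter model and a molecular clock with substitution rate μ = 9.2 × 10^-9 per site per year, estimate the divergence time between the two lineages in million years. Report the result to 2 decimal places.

34.66

Under the Kimura two-parameter model, d = −½ ln(1 − 2P − Q) − ¼ ln(1 − 2Q).
1 − 2P − Q = 0.3256, giving −½ ln(0.3256) = 0.561043.
1 − 2Q = 0.736, giving −¼ ln(0.736) = 0.076631.
d = 0.561043 + 0.076631 = 0.637674.
Under a molecular clock d = 2μt, so t = d/(2μ) = 0.637674 / (2 × 9.2 × 10^-9) = 34.66 million years.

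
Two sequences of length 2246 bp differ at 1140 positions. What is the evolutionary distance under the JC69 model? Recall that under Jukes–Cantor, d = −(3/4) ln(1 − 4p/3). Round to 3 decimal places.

0.847

p = 1140/2246 ≈ 0.507569.
d = −(3/4) ln(1 − 4p/3) = −0.75 ln(1 − 0.676759) = −0.75 ln(0.323241)
  = −0.75 × (-1.129357) = 0.847018 substitutions/site.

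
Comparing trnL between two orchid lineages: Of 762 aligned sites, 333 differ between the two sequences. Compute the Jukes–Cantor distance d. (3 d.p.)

0.655

p = 333/762 ≈ 0.437008.
d = −(3/4) ln(1 − 4p/3) = −0.75 ln(1 − 0.582677) = −0.75 ln(0.417323)
  = −0.75 × (-0.873895) = 0.655421 substitutions/site.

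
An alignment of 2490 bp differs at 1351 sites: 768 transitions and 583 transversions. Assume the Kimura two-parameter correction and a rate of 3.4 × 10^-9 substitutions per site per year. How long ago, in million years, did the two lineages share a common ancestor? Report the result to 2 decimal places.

P = 768/2490 ≈ 0.308434 and Q = 583/2490 ≈ 0.234137.
Under the Kimura two-parameter model, d = −½ ln(1 − 2P − Q) − ¼ ln(1 − 2Q).
1 − 2P − Q = 0.148995, giving −½ ln(0.148995) = 0.951921.
1 − 2Q = 0.531726, giving −¼ ln(0.531726) = 0.157907.
d = 0.951921 + 0.157907 = 1.109828.
Under a molecular clock d = 2μt, so t = d/(2μ) = 1.109828 / (2 × 3.4 × 10^-9) = 163.21 million years.

163.21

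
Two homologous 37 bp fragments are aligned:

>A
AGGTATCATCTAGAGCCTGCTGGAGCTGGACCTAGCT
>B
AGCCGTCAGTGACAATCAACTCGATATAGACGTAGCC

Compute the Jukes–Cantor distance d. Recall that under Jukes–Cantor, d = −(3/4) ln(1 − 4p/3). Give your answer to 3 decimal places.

0.711

The sequences differ at 17 of 37 sites, so p = 17/37 ≈ 0.459459.
d = −(3/4) ln(1 − 4p/3) = −0.75 ln(1 − 0.612612) = −0.75 ln(0.387388)
  = −0.75 × (-0.948329) = 0.711247 substitutions/site.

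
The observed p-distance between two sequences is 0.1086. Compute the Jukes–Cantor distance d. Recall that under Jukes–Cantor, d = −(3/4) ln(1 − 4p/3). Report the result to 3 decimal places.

d = −(3/4) ln(1 − 4p/3) = −0.75 ln(1 − 0.1448) = −0.75 ln(0.8552)
  = −0.75 × (-0.156420) = 0.117315 substitutions/site.

0.117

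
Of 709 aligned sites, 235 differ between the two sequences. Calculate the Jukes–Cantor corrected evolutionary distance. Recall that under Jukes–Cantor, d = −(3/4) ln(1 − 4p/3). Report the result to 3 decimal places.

p = 235/709 ≈ 0.331453.
d = −(3/4) ln(1 − 4p/3) = −0.75 ln(1 − 0.441937) = −0.75 ln(0.558063)
  = −0.75 × (-0.583283) = 0.437462 substitutions/site.

0.437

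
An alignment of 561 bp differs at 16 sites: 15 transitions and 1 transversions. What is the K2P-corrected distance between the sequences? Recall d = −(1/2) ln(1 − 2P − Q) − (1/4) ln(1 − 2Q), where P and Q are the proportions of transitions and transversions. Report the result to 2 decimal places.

P = 15/561 ≈ 0.026738 and Q = 1/561 ≈ 0.001783.
Under the Kimura two-parameter model, d = −½ ln(1 − 2P − Q) − ¼ ln(1 − 2Q).
1 − 2P − Q = 0.944741, giving −½ ln(0.944741) = 0.028422.
1 − 2Q = 0.996434, giving −¼ ln(0.996434) = 0.000893.
d = 0.028422 + 0.000893 = 0.029315.

0.03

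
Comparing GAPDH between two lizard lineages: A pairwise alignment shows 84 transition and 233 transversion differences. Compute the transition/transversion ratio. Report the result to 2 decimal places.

0.36

R = 84/233 = 0.360515… ≈ 0.36 (to 2 d.p.).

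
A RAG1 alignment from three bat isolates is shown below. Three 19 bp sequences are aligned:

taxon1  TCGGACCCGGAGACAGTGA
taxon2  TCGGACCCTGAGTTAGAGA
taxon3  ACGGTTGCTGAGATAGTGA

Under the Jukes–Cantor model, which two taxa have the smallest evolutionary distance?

taxon1 and taxon2

taxon1–taxon2: 4/19 differ, p = 0.211, d = 0.247.
taxon1–taxon3: 6/19 differ, p = 0.316, d = 0.410.
taxon2–taxon3: 6/19 differ, p = 0.316, d = 0.410.
The smallest distance is between taxon1 and taxon2.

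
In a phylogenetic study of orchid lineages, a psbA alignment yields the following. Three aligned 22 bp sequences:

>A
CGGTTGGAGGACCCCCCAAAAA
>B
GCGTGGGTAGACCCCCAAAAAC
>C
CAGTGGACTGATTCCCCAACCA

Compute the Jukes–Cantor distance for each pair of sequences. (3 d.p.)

A–B: 7/22 sites differ → p ≈ 0.318182, d = −0.75 ln(1 − 0.424243) = 0.414052 ≈ 0.414.
A–C: 9/22 sites differ → p ≈ 0.409091, d = −0.75 ln(1 − 0.545455) = 0.591344 ≈ 0.591.
B–C: 11/22 sites differ → p = 0.5, d = −0.75 ln(1 − 0.666667) = 0.823960 ≈ 0.824.

d(A,B) = 0.414, d(A,C) = 0.591, d(B,C) = 0.824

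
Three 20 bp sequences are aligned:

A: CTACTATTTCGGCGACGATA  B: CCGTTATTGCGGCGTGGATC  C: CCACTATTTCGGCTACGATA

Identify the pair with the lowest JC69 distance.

A–B: 7/20 differ, p = 0.350, d = 0.471.
A–C: 2/20 differ, p = 0.100, d = 0.107.
B–C: 7/20 differ, p = 0.350, d = 0.471.
The smallest distance is between A and C.

A and C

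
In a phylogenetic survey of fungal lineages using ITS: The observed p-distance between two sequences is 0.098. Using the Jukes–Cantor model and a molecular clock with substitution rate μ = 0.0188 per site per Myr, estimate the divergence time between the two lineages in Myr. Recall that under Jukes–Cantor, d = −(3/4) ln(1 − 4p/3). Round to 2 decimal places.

2.79

d = −(3/4) ln(1 − 4p/3) = −0.75 ln(1 − 0.130667) = −0.75 ln(0.869333)
  = −0.75 × (-0.140029) = 0.105022 substitutions/site.
Under a molecular clock d = 2μt, so t = d/(2μ) = 0.105022 / (2 × 0.0188) = 2.79 Myr.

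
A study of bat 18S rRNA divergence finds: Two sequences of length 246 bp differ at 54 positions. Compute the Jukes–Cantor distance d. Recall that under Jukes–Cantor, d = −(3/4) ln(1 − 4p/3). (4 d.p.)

0.2597

p = 54/246 ≈ 0.219512.
d = −(3/4) ln(1 − 4p/3) = −0.75 ln(1 − 0.292683) = −0.75 ln(0.707317)
  = −0.75 × (-0.346276) = 0.259707 substitutions/site.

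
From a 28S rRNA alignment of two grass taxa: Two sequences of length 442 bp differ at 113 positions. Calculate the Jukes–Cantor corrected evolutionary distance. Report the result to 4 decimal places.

0.3126

p = 113/442 ≈ 0.255656.
d = −(3/4) ln(1 − 4p/3) = −0.75 ln(1 − 0.340875) = −0.75 ln(0.659125)
  = −0.75 × (-0.416842) = 0.312632 substitutions/site.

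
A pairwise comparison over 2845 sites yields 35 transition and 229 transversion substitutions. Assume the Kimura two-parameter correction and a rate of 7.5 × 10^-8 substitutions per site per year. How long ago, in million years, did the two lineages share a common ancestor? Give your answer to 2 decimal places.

P = 35/2845 ≈ 0.012302 and Q = 229/2845 ≈ 0.080492.
Under the Kimura two-parameter model, d = −½ ln(1 − 2P − Q) − ¼ ln(1 − 2Q).
1 − 2P − Q = 0.894904, giving −½ ln(0.894904) = 0.055519.
1 − 2Q = 0.839016, giving −¼ ln(0.839016) = 0.043881.
d = 0.055519 + 0.043881 = 0.099400.
Under a molecular clock d = 2μt, so t = d/(2μ) = 0.099400 / (2 × 7.5 × 10^-8) = 0.66 million years.

0.66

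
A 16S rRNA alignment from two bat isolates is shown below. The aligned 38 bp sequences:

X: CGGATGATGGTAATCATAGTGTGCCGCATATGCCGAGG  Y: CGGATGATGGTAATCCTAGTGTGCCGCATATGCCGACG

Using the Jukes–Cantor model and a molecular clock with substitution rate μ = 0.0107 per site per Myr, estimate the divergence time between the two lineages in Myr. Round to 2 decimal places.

2.55

The sequences differ at 2 of 38 sites (16, 37), so p = 2/38 ≈ 0.052632.
d = −(3/4) ln(1 − 4p/3) = −0.75 ln(1 − 0.070176) = −0.75 ln(0.929824)
  = −0.75 × (-0.072760) = 0.054570 substitutions/site.
Under a molecular clock d = 2μt, so t = d/(2μ) = 0.054570 / (2 × 0.0107) = 2.55 Myr.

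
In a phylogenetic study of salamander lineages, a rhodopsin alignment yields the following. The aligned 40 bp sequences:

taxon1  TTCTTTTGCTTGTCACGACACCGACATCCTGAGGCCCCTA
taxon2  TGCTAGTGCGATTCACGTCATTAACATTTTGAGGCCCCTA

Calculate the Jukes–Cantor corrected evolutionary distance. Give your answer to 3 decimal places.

The sequences differ at 12 of 40 sites, so p = 12/40 = 0.3.
d = −(3/4) ln(1 − 4p/3) = −0.75 ln(1 − 0.4) = −0.75 ln(0.6)
  = −0.75 × (-0.510826) = 0.383120 substitutions/site.

0.383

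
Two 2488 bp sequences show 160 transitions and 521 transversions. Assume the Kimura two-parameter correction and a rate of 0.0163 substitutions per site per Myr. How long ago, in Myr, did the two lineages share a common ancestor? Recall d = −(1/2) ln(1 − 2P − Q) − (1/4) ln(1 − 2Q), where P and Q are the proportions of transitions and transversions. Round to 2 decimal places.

10.49

P = 160/2488 ≈ 0.064309 and Q = 521/2488 ≈ 0.209405.
Under the Kimura two-parameter model, d = −½ ln(1 − 2P − Q) − ¼ ln(1 − 2Q).
1 − 2P − Q = 0.661977, giving −½ ln(0.661977) = 0.206262.
1 − 2Q = 0.58119, giving −¼ ln(0.58119) = 0.135669.
d = 0.206262 + 0.135669 = 0.341931.
Under a molecular clock d = 2μt, so t = d/(2μ) = 0.341931 / (2 × 0.0163) = 10.49 Myr.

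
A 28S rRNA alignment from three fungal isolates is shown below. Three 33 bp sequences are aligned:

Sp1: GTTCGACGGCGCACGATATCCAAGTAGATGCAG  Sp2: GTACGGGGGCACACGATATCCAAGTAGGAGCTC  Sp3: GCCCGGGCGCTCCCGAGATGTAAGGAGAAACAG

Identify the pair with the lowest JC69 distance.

Sp1–Sp2: 8/33 differ, p = 0.242, d = 0.293.
Sp1–Sp3: 13/33 differ, p = 0.394, d = 0.559.
Sp2–Sp3: 13/33 differ, p = 0.394, d = 0.559.
The smallest distance is between Sp1 and Sp2.

Sp1 and Sp2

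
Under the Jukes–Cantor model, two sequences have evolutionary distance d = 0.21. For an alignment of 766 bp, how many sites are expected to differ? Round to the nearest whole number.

Invert JC69: p = (3/4)(1 − e^(−4d/3)) = 0.75 × (1 − e^(-0.28)) = 0.75 × (1 − 0.755784) = 0.183162.
Expected differing sites = pL ≈ 0.183162 × 766 = 140.302092 ≈ 140.

140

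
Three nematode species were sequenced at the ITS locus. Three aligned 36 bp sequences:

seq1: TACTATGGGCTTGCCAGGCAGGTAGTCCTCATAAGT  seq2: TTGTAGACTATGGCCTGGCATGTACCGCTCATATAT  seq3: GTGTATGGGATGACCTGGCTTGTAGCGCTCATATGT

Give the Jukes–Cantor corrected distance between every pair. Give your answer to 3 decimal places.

d(seq1,seq2) = 0.608, d(seq1,seq3) = 0.441, d(seq2,seq3) = 0.304

seq1–seq2: 15/36 sites differ → p ≈ 0.416667, d = −0.75 ln(1 − 0.555556) = 0.608198 ≈ 0.608.
seq1–seq3: 12/36 sites differ → p ≈ 0.333333, d = −0.75 ln(1 − 0.444444) = 0.440839 ≈ 0.441.
seq2–seq3: 9/36 sites differ → p = 0.25, d = −0.75 ln(1 − 0.333333) = 0.304098 ≈ 0.304.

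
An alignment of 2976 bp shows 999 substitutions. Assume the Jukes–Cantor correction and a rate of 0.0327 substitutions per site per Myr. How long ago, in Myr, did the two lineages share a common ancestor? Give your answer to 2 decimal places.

p = 999/2976 ≈ 0.335685.
d = −(3/4) ln(1 − 4p/3) = −0.75 ln(1 − 0.44758) = −0.75 ln(0.55242)
  = −0.75 × (-0.593447) = 0.445085 substitutions/site.
Under a molecular clock d = 2μt, so t = d/(2μ) = 0.445085 / (2 × 0.0327) = 6.81 Myr.

6.81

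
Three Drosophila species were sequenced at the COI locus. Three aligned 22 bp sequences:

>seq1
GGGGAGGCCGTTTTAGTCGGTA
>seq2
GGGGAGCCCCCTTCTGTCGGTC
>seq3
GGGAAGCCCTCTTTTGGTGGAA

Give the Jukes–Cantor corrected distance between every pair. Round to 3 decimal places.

d(seq1,seq2) = 0.339, d(seq1,seq3) = 0.497, d(seq2,seq3) = 0.414

seq1–seq2: 6/22 sites differ → p ≈ 0.272727, d = −0.75 ln(1 − 0.363636) = 0.338988 ≈ 0.339.
seq1–seq3: 8/22 sites differ → p ≈ 0.363636, d = −0.75 ln(1 − 0.484848) = 0.497470 ≈ 0.497.
seq2–seq3: 7/22 sites differ → p ≈ 0.318182, d = −0.75 ln(1 − 0.424243) = 0.414052 ≈ 0.414.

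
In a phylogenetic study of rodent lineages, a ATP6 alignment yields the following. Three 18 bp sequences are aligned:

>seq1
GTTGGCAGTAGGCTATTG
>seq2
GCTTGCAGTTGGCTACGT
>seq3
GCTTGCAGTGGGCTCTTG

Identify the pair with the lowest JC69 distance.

seq1–seq2: 6/18 differ, p = 0.333, d = 0.441.
seq1–seq3: 4/18 differ, p = 0.222, d = 0.264.
seq2–seq3: 5/18 differ, p = 0.278, d = 0.347.
The smallest distance is between seq1 and seq3.

seq1 and seq3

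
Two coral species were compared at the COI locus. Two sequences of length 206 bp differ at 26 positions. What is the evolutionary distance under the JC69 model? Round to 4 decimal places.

0.1382

p = 26/206 ≈ 0.126214.
d = −(3/4) ln(1 − 4p/3) = −0.75 ln(1 − 0.168285) = −0.75 ln(0.831715)
  = −0.75 × (-0.184265) = 0.138199 substitutions/site.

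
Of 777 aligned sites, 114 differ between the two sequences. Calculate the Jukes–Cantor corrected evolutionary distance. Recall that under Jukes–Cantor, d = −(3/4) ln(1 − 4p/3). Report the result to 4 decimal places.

0.1633

p = 114/777 ≈ 0.146718.
d = −(3/4) ln(1 − 4p/3) = −0.75 ln(1 − 0.195624) = −0.75 ln(0.804376)
  = −0.75 × (-0.217688) = 0.163266 substitutions/site.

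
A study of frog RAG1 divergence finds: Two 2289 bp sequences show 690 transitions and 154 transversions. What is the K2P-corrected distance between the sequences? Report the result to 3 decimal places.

P = 690/2289 ≈ 0.301442 and Q = 154/2289 ≈ 0.067278.
Under the Kimura two-parameter model, d = −½ ln(1 − 2P − Q) − ¼ ln(1 − 2Q).
1 − 2P − Q = 0.329838, giving −½ ln(0.329838) = 0.554577.
1 − 2Q = 0.865444, giving −¼ ln(0.865444) = 0.036128.
d = 0.554577 + 0.036128 = 0.590705.

0.591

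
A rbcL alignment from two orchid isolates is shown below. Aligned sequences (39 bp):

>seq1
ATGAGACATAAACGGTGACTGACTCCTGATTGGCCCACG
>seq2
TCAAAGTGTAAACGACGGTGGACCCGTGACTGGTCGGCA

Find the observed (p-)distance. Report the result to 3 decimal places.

0.487

The sequences differ at 19 of 39 positions.
p = 19/39 = 0.487179… ≈ 0.487 (to 3 d.p.).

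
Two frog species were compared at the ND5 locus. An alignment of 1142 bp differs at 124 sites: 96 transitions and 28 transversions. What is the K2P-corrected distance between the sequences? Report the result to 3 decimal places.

P = 96/1142 ≈ 0.084063 and Q = 28/1142 ≈ 0.024518.
Under the Kimura two-parameter model, d = −½ ln(1 − 2P − Q) − ¼ ln(1 − 2Q).
1 − 2P − Q = 0.807356, giving −½ ln(0.807356) = 0.106995.
1 − 2Q = 0.950964, giving −¼ ln(0.950964) = 0.012570.
d = 0.106995 + 0.012570 = 0.119565.

0.120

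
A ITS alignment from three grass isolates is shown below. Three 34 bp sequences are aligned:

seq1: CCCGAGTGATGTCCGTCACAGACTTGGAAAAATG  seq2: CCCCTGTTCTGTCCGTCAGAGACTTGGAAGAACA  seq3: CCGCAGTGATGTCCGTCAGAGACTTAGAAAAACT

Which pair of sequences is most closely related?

seq1 and seq3

seq1–seq2: 8/34 differ, p = 0.235, d = 0.282.
seq1–seq3: 6/34 differ, p = 0.176, d = 0.201.
seq2–seq3: 7/34 differ, p = 0.206, d = 0.241.
The smallest distance is between seq1 and seq3.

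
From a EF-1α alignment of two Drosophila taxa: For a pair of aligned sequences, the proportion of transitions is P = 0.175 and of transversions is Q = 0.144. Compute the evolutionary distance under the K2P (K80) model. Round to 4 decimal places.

Under the Kimura two-parameter model, d = −½ ln(1 − 2P − Q) − ¼ ln(1 − 2Q).
1 − 2P − Q = 0.506, giving −½ ln(0.506) = 0.340609.
1 − 2Q = 0.712, giving −¼ ln(0.712) = 0.084919.
d = 0.340609 + 0.084919 = 0.425528.

0.4255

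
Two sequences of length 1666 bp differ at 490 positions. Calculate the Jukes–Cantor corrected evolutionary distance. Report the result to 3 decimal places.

0.373

p = 490/1666 ≈ 0.294118.
d = −(3/4) ln(1 − 4p/3) = −0.75 ln(1 − 0.392157) = −0.75 ln(0.607843)
  = −0.75 × (-0.497839) = 0.373379 substitutions/site.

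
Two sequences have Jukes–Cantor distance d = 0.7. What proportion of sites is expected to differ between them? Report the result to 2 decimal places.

0.46

p = (3/4)(1 − e^(−4d/3)) = 0.75 × (1 − e^(-0.933333)) = 0.75 × (1 − 0.393241) = 0.455069.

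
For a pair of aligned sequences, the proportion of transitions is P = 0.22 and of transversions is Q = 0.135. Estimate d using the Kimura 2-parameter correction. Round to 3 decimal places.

Under the Kimura two-parameter model, d = −½ ln(1 − 2P − Q) − ¼ ln(1 − 2Q).
1 − 2P − Q = 0.425, giving −½ ln(0.425) = 0.427833.
1 − 2Q = 0.73, giving −¼ ln(0.73) = 0.078678.
d = 0.427833 + 0.078678 = 0.506511.

0.507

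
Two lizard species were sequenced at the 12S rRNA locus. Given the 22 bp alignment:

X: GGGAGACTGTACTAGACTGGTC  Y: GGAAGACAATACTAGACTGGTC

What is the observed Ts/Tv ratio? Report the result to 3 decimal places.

Transitions are A↔G and C↔T; transversions are all other mismatches.
Transitions: 2. Transversions: 1.
R = 2/1 = 2.000.

2.000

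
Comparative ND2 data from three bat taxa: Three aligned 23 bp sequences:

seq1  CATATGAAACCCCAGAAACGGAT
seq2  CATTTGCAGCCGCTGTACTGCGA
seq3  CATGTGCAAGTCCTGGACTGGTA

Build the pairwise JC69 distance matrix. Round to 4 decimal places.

d(seq1,seq2) = 0.7614, d(seq1,seq3) = 0.6501, d(seq2,seq3) = 0.4674

seq1–seq2: 11/23 sites differ → p ≈ 0.478261, d = −0.75 ln(1 − 0.637681) = 0.761423 ≈ 0.7614.
seq1–seq3: 10/23 sites differ → p ≈ 0.434783, d = −0.75 ln(1 − 0.579711) = 0.650110 ≈ 0.6501.
seq2–seq3: 8/23 sites differ → p ≈ 0.347826, d = −0.75 ln(1 − 0.463768) = 0.467391 ≈ 0.4674.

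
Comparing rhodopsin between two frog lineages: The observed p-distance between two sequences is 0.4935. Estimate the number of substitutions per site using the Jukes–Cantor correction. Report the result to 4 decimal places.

d = −(3/4) ln(1 − 4p/3) = −0.75 ln(1 − 0.658) = −0.75 ln(0.342)
  = −0.75 × (-1.072945) = 0.804709 substitutions/site.

0.8047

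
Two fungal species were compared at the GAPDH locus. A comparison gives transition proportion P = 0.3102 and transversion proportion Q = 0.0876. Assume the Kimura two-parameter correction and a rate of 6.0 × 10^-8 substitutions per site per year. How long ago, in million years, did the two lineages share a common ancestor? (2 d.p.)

Under the Kimura two-parameter model, d = −½ ln(1 − 2P − Q) − ¼ ln(1 − 2Q).
1 − 2P − Q = 0.292, giving −½ ln(0.292) = 0.615501.
1 − 2Q = 0.8248, giving −¼ ln(0.8248) = 0.048154.
d = 0.615501 + 0.048154 = 0.663655.
Under a molecular clock d = 2μt, so t = d/(2μ) = 0.663655 / (2 × 6.0 × 10^-8) = 5.53 million years.

5.53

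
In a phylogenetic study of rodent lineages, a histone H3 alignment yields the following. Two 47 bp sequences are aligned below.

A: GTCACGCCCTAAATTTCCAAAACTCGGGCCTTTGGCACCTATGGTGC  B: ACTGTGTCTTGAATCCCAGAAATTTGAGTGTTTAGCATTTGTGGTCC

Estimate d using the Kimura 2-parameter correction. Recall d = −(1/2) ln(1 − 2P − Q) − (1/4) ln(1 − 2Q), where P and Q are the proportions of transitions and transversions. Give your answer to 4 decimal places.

1.0633

Of 47 sites, 19 differences are transitions and 3 are transversions, so P = 19/47 ≈ 0.404255 and Q = 3/47 ≈ 0.06383.
Under the Kimura two-parameter model, d = −½ ln(1 − 2P − Q) − ¼ ln(1 − 2Q).
1 − 2P − Q = 0.12766, giving −½ ln(0.12766) = 1.029192.
1 − 2Q = 0.87234, giving −¼ ln(0.87234) = 0.034144.
d = 1.029192 + 0.034144 = 1.063336.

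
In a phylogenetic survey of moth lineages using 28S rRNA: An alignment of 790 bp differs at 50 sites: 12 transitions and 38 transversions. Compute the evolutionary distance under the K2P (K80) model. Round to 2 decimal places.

0.07

P = 12/790 ≈ 0.01519 and Q = 38/790 ≈ 0.048101.
Under the Kimura two-parameter model, d = −½ ln(1 − 2P − Q) − ¼ ln(1 − 2Q).
1 − 2P − Q = 0.921519, giving −½ ln(0.921519) = 0.040866.
1 − 2Q = 0.903798, giving −¼ ln(0.903798) = 0.025287.
d = 0.040866 + 0.025287 = 0.066153.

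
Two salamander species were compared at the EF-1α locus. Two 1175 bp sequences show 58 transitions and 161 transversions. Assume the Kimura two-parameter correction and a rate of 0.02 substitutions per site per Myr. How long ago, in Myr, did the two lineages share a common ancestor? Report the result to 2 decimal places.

5.36

P = 58/1175 ≈ 0.049362 and Q = 161/1175 ≈ 0.137021.
Under the Kimura two-parameter model, d = −½ ln(1 − 2P − Q) − ¼ ln(1 − 2Q).
1 − 2P − Q = 0.764255, giving −½ ln(0.764255) = 0.134427.
1 − 2Q = 0.725958, giving −¼ ln(0.725958) = 0.080066.
d = 0.134427 + 0.080066 = 0.214493.
Under a molecular clock d = 2μt, so t = d/(2μ) = 0.214493 / (2 × 0.02) = 5.36 Myr.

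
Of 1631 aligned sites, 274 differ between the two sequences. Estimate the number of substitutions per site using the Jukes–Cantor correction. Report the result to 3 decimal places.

p = 274/1631 ≈ 0.167995.
d = −(3/4) ln(1 − 4p/3) = −0.75 ln(1 − 0.223993) = −0.75 ln(0.776007)
  = −0.75 × (-0.253594) = 0.190196 substitutions/site.

0.190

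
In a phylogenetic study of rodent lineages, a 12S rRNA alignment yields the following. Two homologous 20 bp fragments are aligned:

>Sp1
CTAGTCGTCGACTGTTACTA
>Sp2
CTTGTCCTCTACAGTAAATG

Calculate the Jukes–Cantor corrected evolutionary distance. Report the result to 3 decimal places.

0.471

The sequences differ at 7 of 20 sites (3, 7, 10, 13, 16, 18, 20), so p = 7/20 = 0.35.
d = −(3/4) ln(1 − 4p/3) = −0.75 ln(1 − 0.466667) = −0.75 ln(0.533333)
  = −0.75 × (-0.628609) = 0.471457 substitutions/site.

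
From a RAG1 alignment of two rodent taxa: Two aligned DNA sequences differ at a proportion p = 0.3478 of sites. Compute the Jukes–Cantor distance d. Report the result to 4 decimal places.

d = −(3/4) ln(1 − 4p/3) = −0.75 ln(1 − 0.463733) = −0.75 ln(0.536267)
  = −0.75 × (-0.623123) = 0.467342 substitutions/site.

0.4673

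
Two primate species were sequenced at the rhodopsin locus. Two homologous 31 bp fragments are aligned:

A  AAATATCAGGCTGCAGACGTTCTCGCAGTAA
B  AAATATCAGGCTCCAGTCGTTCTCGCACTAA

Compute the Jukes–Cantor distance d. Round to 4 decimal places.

The sequences differ at 3 of 31 sites (13, 17, 28), so p = 3/31 ≈ 0.096774.
d = −(3/4) ln(1 − 4p/3) = −0.75 ln(1 − 0.129032) = −0.75 ln(0.870968)
  = −0.75 × (-0.138150) = 0.103613 substitutions/site.

0.1036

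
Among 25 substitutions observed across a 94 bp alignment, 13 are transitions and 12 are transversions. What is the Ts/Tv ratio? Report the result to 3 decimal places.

R = 13/12 = 1.083333… ≈ 1.083 (to 3 d.p.).

1.083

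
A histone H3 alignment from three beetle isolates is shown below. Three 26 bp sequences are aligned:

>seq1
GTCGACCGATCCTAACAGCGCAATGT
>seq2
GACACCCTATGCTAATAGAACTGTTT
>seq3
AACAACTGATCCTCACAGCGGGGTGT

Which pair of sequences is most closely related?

seq1 and seq3

seq1–seq2: 11/26 differ, p = 0.423, d = 0.623.
seq1–seq3: 8/26 differ, p = 0.308, d = 0.396.
seq2–seq3: 12/26 differ, p = 0.462, d = 0.717.
The smallest distance is between seq1 and seq3.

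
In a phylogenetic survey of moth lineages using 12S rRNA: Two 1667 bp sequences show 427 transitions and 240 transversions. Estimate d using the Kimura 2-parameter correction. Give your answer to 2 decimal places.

0.62

P = 427/1667 ≈ 0.256149 and Q = 240/1667 ≈ 0.143971.
Under the Kimura two-parameter model, d = −½ ln(1 − 2P − Q) − ¼ ln(1 − 2Q).
1 − 2P − Q = 0.343731, giving −½ ln(0.343731) = 0.533948.
1 − 2Q = 0.712058, giving −¼ ln(0.712058) = 0.084899.
d = 0.533948 + 0.084899 = 0.618847.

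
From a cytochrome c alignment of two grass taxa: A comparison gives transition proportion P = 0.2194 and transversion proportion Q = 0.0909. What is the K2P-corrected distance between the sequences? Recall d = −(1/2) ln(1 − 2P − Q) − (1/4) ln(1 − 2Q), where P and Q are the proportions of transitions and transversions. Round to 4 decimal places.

Under the Kimura two-parameter model, d = −½ ln(1 − 2P − Q) − ¼ ln(1 − 2Q).
1 − 2P − Q = 0.4703, giving −½ ln(0.4703) = 0.377192.
1 − 2Q = 0.8182, giving −¼ ln(0.8182) = 0.050162.
d = 0.377192 + 0.050162 = 0.427354.

0.4274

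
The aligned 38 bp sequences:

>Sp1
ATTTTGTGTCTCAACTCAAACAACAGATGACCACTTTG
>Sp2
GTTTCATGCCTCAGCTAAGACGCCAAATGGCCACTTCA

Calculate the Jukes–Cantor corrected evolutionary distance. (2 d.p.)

The sequences differ at 13 of 38 sites, so p = 13/38 ≈ 0.342105.
d = −(3/4) ln(1 − 4p/3) = −0.75 ln(1 − 0.45614) = −0.75 ln(0.54386)
  = −0.75 × (-0.609063) = 0.456797 substitutions/site.

0.46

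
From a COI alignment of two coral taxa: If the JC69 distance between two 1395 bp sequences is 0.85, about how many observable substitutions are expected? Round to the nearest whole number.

709

Invert JC69: p = (3/4)(1 − e^(−4d/3)) = 0.75 × (1 − e^(-1.133333)) = 0.75 × (1 − 0.321958) = 0.508532.
Expected differing sites = pL ≈ 0.508532 × 1395 = 709.40214 ≈ 709.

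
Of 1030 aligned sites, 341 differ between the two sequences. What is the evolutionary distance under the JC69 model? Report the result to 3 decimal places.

p = 341/1030 ≈ 0.331068.
d = −(3/4) ln(1 − 4p/3) = −0.75 ln(1 − 0.441424) = −0.75 ln(0.558576)
  = −0.75 × (-0.582365) = 0.436774 substitutions/site.

0.437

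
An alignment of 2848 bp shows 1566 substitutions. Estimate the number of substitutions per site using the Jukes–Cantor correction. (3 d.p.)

0.991

p = 1566/2848 ≈ 0.54986.
d = −(3/4) ln(1 − 4p/3) = −0.75 ln(1 − 0.733147) = −0.75 ln(0.266853)
  = −0.75 × (-1.321057) = 0.990793 substitutions/site.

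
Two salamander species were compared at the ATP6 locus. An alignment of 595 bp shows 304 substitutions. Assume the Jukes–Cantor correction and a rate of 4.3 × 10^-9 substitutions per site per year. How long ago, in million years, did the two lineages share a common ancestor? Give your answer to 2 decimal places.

99.71

p = 304/595 ≈ 0.510924.
d = −(3/4) ln(1 − 4p/3) = −0.75 ln(1 − 0.681232) = −0.75 ln(0.318768)
  = −0.75 × (-1.143292) = 0.857469 substitutions/site.
Under a molecular clock d = 2μt, so t = d/(2μ) = 0.857469 / (2 × 4.3 × 10^-9) = 99.71 million years.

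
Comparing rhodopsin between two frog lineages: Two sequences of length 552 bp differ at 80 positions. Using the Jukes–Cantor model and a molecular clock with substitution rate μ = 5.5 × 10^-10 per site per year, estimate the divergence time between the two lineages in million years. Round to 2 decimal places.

p = 80/552 ≈ 0.144928.
d = −(3/4) ln(1 − 4p/3) = −0.75 ln(1 − 0.193237) = −0.75 ln(0.806763)
  = −0.75 × (-0.214725) = 0.161044 substitutions/site.
Under a molecular clock d = 2μt, so t = d/(2μ) = 0.161044 / (2 × 5.5 × 10^-10) = 146.40 million years.

146.40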